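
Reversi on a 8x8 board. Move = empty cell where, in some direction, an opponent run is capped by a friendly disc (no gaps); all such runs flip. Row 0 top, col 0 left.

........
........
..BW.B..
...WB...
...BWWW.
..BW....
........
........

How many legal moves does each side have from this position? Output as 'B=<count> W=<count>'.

Answer: B=9 W=6

Derivation:
-- B to move --
(1,2): flips 1 -> legal
(1,3): flips 2 -> legal
(1,4): no bracket -> illegal
(2,4): flips 1 -> legal
(3,2): flips 1 -> legal
(3,5): no bracket -> illegal
(3,6): no bracket -> illegal
(3,7): no bracket -> illegal
(4,2): no bracket -> illegal
(4,7): flips 3 -> legal
(5,4): flips 2 -> legal
(5,5): flips 2 -> legal
(5,6): flips 1 -> legal
(5,7): no bracket -> illegal
(6,2): no bracket -> illegal
(6,3): flips 1 -> legal
(6,4): no bracket -> illegal
B mobility = 9
-- W to move --
(1,1): flips 1 -> legal
(1,2): no bracket -> illegal
(1,3): no bracket -> illegal
(1,4): no bracket -> illegal
(1,5): no bracket -> illegal
(1,6): no bracket -> illegal
(2,1): flips 1 -> legal
(2,4): flips 1 -> legal
(2,6): no bracket -> illegal
(3,1): no bracket -> illegal
(3,2): no bracket -> illegal
(3,5): flips 1 -> legal
(3,6): no bracket -> illegal
(4,1): no bracket -> illegal
(4,2): flips 1 -> legal
(5,1): flips 1 -> legal
(5,4): no bracket -> illegal
(6,1): no bracket -> illegal
(6,2): no bracket -> illegal
(6,3): no bracket -> illegal
W mobility = 6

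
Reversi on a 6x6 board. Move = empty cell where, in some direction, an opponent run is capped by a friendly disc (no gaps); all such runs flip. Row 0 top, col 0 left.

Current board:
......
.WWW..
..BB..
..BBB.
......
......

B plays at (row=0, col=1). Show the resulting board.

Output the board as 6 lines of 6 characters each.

Answer: .B....
.WBW..
..BB..
..BBB.
......
......

Derivation:
Place B at (0,1); scan 8 dirs for brackets.
Dir NW: edge -> no flip
Dir N: edge -> no flip
Dir NE: edge -> no flip
Dir W: first cell '.' (not opp) -> no flip
Dir E: first cell '.' (not opp) -> no flip
Dir SW: first cell '.' (not opp) -> no flip
Dir S: opp run (1,1), next='.' -> no flip
Dir SE: opp run (1,2) capped by B -> flip
All flips: (1,2)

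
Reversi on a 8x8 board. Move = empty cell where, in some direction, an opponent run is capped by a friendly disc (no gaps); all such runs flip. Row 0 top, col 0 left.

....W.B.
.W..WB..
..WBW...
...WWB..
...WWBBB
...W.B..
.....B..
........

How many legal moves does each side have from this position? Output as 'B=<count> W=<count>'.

Answer: B=9 W=9

Derivation:
-- B to move --
(0,0): flips 4 -> legal
(0,1): no bracket -> illegal
(0,2): no bracket -> illegal
(0,3): no bracket -> illegal
(0,5): flips 1 -> legal
(1,0): no bracket -> illegal
(1,2): no bracket -> illegal
(1,3): flips 2 -> legal
(2,0): no bracket -> illegal
(2,1): flips 1 -> legal
(2,5): flips 1 -> legal
(3,1): no bracket -> illegal
(3,2): flips 2 -> legal
(4,2): flips 4 -> legal
(5,2): no bracket -> illegal
(5,4): no bracket -> illegal
(6,2): flips 2 -> legal
(6,3): flips 3 -> legal
(6,4): no bracket -> illegal
B mobility = 9
-- W to move --
(0,5): no bracket -> illegal
(0,7): no bracket -> illegal
(1,2): flips 1 -> legal
(1,3): flips 1 -> legal
(1,6): flips 1 -> legal
(1,7): no bracket -> illegal
(2,5): no bracket -> illegal
(2,6): flips 2 -> legal
(3,2): flips 1 -> legal
(3,6): flips 1 -> legal
(3,7): no bracket -> illegal
(5,4): no bracket -> illegal
(5,6): flips 1 -> legal
(5,7): flips 2 -> legal
(6,4): no bracket -> illegal
(6,6): flips 1 -> legal
(7,4): no bracket -> illegal
(7,5): no bracket -> illegal
(7,6): no bracket -> illegal
W mobility = 9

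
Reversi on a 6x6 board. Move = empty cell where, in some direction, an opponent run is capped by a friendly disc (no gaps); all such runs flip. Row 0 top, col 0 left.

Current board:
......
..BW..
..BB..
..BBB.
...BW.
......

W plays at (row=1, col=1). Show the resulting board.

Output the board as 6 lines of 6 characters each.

Place W at (1,1); scan 8 dirs for brackets.
Dir NW: first cell '.' (not opp) -> no flip
Dir N: first cell '.' (not opp) -> no flip
Dir NE: first cell '.' (not opp) -> no flip
Dir W: first cell '.' (not opp) -> no flip
Dir E: opp run (1,2) capped by W -> flip
Dir SW: first cell '.' (not opp) -> no flip
Dir S: first cell '.' (not opp) -> no flip
Dir SE: opp run (2,2) (3,3) capped by W -> flip
All flips: (1,2) (2,2) (3,3)

Answer: ......
.WWW..
..WB..
..BWB.
...BW.
......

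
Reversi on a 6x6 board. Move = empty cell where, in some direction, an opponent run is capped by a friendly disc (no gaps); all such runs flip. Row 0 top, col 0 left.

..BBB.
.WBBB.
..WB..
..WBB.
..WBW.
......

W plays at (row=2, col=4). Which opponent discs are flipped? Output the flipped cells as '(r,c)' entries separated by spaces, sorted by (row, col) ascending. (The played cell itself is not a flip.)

Dir NW: opp run (1,3) (0,2), next=edge -> no flip
Dir N: opp run (1,4) (0,4), next=edge -> no flip
Dir NE: first cell '.' (not opp) -> no flip
Dir W: opp run (2,3) capped by W -> flip
Dir E: first cell '.' (not opp) -> no flip
Dir SW: opp run (3,3) capped by W -> flip
Dir S: opp run (3,4) capped by W -> flip
Dir SE: first cell '.' (not opp) -> no flip

Answer: (2,3) (3,3) (3,4)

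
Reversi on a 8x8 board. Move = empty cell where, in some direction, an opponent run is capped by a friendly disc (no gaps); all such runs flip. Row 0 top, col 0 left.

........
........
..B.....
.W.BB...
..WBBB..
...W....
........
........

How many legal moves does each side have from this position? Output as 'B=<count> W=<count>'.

Answer: B=5 W=5

Derivation:
-- B to move --
(2,0): no bracket -> illegal
(2,1): no bracket -> illegal
(3,0): no bracket -> illegal
(3,2): no bracket -> illegal
(4,0): flips 1 -> legal
(4,1): flips 1 -> legal
(5,1): flips 1 -> legal
(5,2): no bracket -> illegal
(5,4): no bracket -> illegal
(6,2): flips 1 -> legal
(6,3): flips 1 -> legal
(6,4): no bracket -> illegal
B mobility = 5
-- W to move --
(1,1): no bracket -> illegal
(1,2): no bracket -> illegal
(1,3): flips 1 -> legal
(2,1): no bracket -> illegal
(2,3): flips 2 -> legal
(2,4): flips 1 -> legal
(2,5): no bracket -> illegal
(3,2): no bracket -> illegal
(3,5): flips 1 -> legal
(3,6): no bracket -> illegal
(4,6): flips 3 -> legal
(5,2): no bracket -> illegal
(5,4): no bracket -> illegal
(5,5): no bracket -> illegal
(5,6): no bracket -> illegal
W mobility = 5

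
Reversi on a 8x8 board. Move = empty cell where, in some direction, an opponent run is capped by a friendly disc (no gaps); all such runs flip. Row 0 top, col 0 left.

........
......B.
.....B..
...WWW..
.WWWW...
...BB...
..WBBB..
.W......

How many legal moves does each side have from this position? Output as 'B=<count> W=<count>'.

Answer: B=8 W=7

Derivation:
-- B to move --
(2,2): no bracket -> illegal
(2,3): flips 2 -> legal
(2,4): flips 2 -> legal
(2,6): flips 2 -> legal
(3,0): no bracket -> illegal
(3,1): flips 1 -> legal
(3,2): flips 1 -> legal
(3,6): no bracket -> illegal
(4,0): no bracket -> illegal
(4,5): flips 1 -> legal
(4,6): no bracket -> illegal
(5,0): no bracket -> illegal
(5,1): no bracket -> illegal
(5,2): flips 2 -> legal
(5,5): no bracket -> illegal
(6,0): no bracket -> illegal
(6,1): flips 1 -> legal
(7,0): no bracket -> illegal
(7,2): no bracket -> illegal
(7,3): no bracket -> illegal
B mobility = 8
-- W to move --
(0,5): no bracket -> illegal
(0,6): no bracket -> illegal
(0,7): flips 2 -> legal
(1,4): no bracket -> illegal
(1,5): flips 1 -> legal
(1,7): no bracket -> illegal
(2,4): no bracket -> illegal
(2,6): no bracket -> illegal
(2,7): no bracket -> illegal
(3,6): no bracket -> illegal
(4,5): no bracket -> illegal
(5,2): no bracket -> illegal
(5,5): no bracket -> illegal
(5,6): no bracket -> illegal
(6,6): flips 3 -> legal
(7,2): no bracket -> illegal
(7,3): flips 2 -> legal
(7,4): flips 2 -> legal
(7,5): flips 2 -> legal
(7,6): flips 2 -> legal
W mobility = 7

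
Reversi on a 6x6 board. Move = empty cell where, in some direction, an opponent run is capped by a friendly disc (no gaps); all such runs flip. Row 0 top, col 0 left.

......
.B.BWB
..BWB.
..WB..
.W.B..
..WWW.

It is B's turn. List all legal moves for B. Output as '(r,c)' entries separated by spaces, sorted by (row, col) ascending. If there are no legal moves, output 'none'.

(0,3): no bracket -> illegal
(0,4): flips 1 -> legal
(0,5): no bracket -> illegal
(1,2): no bracket -> illegal
(2,1): flips 1 -> legal
(2,5): no bracket -> illegal
(3,0): no bracket -> illegal
(3,1): flips 1 -> legal
(3,4): no bracket -> illegal
(4,0): no bracket -> illegal
(4,2): flips 1 -> legal
(4,4): no bracket -> illegal
(4,5): no bracket -> illegal
(5,0): no bracket -> illegal
(5,1): no bracket -> illegal
(5,5): no bracket -> illegal

Answer: (0,4) (2,1) (3,1) (4,2)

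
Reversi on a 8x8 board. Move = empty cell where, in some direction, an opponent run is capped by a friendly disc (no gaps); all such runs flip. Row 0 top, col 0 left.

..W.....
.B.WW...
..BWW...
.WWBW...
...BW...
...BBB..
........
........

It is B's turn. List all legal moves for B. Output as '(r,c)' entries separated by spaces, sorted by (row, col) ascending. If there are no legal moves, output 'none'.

(0,1): no bracket -> illegal
(0,3): flips 2 -> legal
(0,4): flips 5 -> legal
(0,5): no bracket -> illegal
(1,2): no bracket -> illegal
(1,5): flips 1 -> legal
(2,0): no bracket -> illegal
(2,1): flips 1 -> legal
(2,5): flips 3 -> legal
(3,0): flips 2 -> legal
(3,5): flips 2 -> legal
(4,0): flips 1 -> legal
(4,1): no bracket -> illegal
(4,2): flips 1 -> legal
(4,5): flips 1 -> legal

Answer: (0,3) (0,4) (1,5) (2,1) (2,5) (3,0) (3,5) (4,0) (4,2) (4,5)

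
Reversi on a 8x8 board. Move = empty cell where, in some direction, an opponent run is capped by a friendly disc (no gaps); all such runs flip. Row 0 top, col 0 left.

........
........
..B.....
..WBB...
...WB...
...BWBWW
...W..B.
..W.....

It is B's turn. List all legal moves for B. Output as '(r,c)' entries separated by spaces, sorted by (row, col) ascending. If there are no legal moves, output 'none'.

Answer: (3,1) (4,2) (4,6) (5,2) (6,4) (7,3)

Derivation:
(2,1): no bracket -> illegal
(2,3): no bracket -> illegal
(3,1): flips 1 -> legal
(4,1): no bracket -> illegal
(4,2): flips 2 -> legal
(4,5): no bracket -> illegal
(4,6): flips 1 -> legal
(4,7): no bracket -> illegal
(5,2): flips 1 -> legal
(6,1): no bracket -> illegal
(6,2): no bracket -> illegal
(6,4): flips 1 -> legal
(6,5): no bracket -> illegal
(6,7): no bracket -> illegal
(7,1): no bracket -> illegal
(7,3): flips 1 -> legal
(7,4): no bracket -> illegal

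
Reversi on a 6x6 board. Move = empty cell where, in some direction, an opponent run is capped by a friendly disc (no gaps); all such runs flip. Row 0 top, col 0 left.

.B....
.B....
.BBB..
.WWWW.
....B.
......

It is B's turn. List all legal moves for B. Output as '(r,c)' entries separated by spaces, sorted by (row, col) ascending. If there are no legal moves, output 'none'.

(2,0): no bracket -> illegal
(2,4): flips 1 -> legal
(2,5): no bracket -> illegal
(3,0): no bracket -> illegal
(3,5): no bracket -> illegal
(4,0): flips 1 -> legal
(4,1): flips 2 -> legal
(4,2): flips 1 -> legal
(4,3): flips 2 -> legal
(4,5): flips 1 -> legal

Answer: (2,4) (4,0) (4,1) (4,2) (4,3) (4,5)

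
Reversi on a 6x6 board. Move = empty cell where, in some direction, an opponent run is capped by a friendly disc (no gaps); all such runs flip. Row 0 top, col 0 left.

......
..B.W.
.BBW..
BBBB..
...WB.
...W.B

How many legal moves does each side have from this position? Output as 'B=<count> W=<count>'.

-- B to move --
(0,3): no bracket -> illegal
(0,4): no bracket -> illegal
(0,5): flips 2 -> legal
(1,3): flips 1 -> legal
(1,5): no bracket -> illegal
(2,4): flips 1 -> legal
(2,5): no bracket -> illegal
(3,4): flips 1 -> legal
(4,2): flips 1 -> legal
(5,2): no bracket -> illegal
(5,4): flips 1 -> legal
B mobility = 6
-- W to move --
(0,1): flips 1 -> legal
(0,2): no bracket -> illegal
(0,3): no bracket -> illegal
(1,0): flips 2 -> legal
(1,1): no bracket -> illegal
(1,3): no bracket -> illegal
(2,0): flips 2 -> legal
(2,4): no bracket -> illegal
(3,4): no bracket -> illegal
(3,5): flips 1 -> legal
(4,0): no bracket -> illegal
(4,1): flips 1 -> legal
(4,2): no bracket -> illegal
(4,5): flips 1 -> legal
(5,4): no bracket -> illegal
W mobility = 6

Answer: B=6 W=6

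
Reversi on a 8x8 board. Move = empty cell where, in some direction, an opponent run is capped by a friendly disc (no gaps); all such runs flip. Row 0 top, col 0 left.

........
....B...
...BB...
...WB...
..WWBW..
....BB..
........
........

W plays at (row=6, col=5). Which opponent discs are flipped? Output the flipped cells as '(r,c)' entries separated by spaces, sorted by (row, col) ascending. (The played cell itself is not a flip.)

Dir NW: opp run (5,4) capped by W -> flip
Dir N: opp run (5,5) capped by W -> flip
Dir NE: first cell '.' (not opp) -> no flip
Dir W: first cell '.' (not opp) -> no flip
Dir E: first cell '.' (not opp) -> no flip
Dir SW: first cell '.' (not opp) -> no flip
Dir S: first cell '.' (not opp) -> no flip
Dir SE: first cell '.' (not opp) -> no flip

Answer: (5,4) (5,5)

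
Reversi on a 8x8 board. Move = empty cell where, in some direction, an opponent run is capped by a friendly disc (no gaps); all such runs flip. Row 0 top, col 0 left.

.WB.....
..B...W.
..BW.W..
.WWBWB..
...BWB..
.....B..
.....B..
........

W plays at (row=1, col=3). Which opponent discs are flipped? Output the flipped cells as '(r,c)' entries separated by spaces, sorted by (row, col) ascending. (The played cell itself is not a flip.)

Dir NW: opp run (0,2), next=edge -> no flip
Dir N: first cell '.' (not opp) -> no flip
Dir NE: first cell '.' (not opp) -> no flip
Dir W: opp run (1,2), next='.' -> no flip
Dir E: first cell '.' (not opp) -> no flip
Dir SW: opp run (2,2) capped by W -> flip
Dir S: first cell 'W' (not opp) -> no flip
Dir SE: first cell '.' (not opp) -> no flip

Answer: (2,2)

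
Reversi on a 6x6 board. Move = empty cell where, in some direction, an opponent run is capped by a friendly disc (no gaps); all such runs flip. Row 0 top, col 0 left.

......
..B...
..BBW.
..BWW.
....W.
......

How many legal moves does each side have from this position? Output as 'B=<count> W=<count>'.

Answer: B=5 W=5

Derivation:
-- B to move --
(1,3): no bracket -> illegal
(1,4): no bracket -> illegal
(1,5): no bracket -> illegal
(2,5): flips 1 -> legal
(3,5): flips 2 -> legal
(4,2): no bracket -> illegal
(4,3): flips 1 -> legal
(4,5): flips 1 -> legal
(5,3): no bracket -> illegal
(5,4): no bracket -> illegal
(5,5): flips 2 -> legal
B mobility = 5
-- W to move --
(0,1): flips 2 -> legal
(0,2): no bracket -> illegal
(0,3): no bracket -> illegal
(1,1): flips 1 -> legal
(1,3): flips 1 -> legal
(1,4): no bracket -> illegal
(2,1): flips 2 -> legal
(3,1): flips 1 -> legal
(4,1): no bracket -> illegal
(4,2): no bracket -> illegal
(4,3): no bracket -> illegal
W mobility = 5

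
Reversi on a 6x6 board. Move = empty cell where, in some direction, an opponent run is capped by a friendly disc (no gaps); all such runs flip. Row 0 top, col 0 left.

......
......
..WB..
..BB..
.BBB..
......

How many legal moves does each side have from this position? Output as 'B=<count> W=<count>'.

Answer: B=3 W=3

Derivation:
-- B to move --
(1,1): flips 1 -> legal
(1,2): flips 1 -> legal
(1,3): no bracket -> illegal
(2,1): flips 1 -> legal
(3,1): no bracket -> illegal
B mobility = 3
-- W to move --
(1,2): no bracket -> illegal
(1,3): no bracket -> illegal
(1,4): no bracket -> illegal
(2,1): no bracket -> illegal
(2,4): flips 1 -> legal
(3,0): no bracket -> illegal
(3,1): no bracket -> illegal
(3,4): no bracket -> illegal
(4,0): no bracket -> illegal
(4,4): flips 1 -> legal
(5,0): no bracket -> illegal
(5,1): no bracket -> illegal
(5,2): flips 2 -> legal
(5,3): no bracket -> illegal
(5,4): no bracket -> illegal
W mobility = 3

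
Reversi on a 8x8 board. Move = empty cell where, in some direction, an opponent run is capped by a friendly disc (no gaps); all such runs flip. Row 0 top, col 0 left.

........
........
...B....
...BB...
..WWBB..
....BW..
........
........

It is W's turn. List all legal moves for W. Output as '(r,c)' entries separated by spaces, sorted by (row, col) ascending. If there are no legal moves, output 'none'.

Answer: (1,3) (2,2) (2,4) (2,5) (3,5) (4,6) (5,3) (6,5)

Derivation:
(1,2): no bracket -> illegal
(1,3): flips 2 -> legal
(1,4): no bracket -> illegal
(2,2): flips 2 -> legal
(2,4): flips 1 -> legal
(2,5): flips 1 -> legal
(3,2): no bracket -> illegal
(3,5): flips 1 -> legal
(3,6): no bracket -> illegal
(4,6): flips 2 -> legal
(5,3): flips 1 -> legal
(5,6): no bracket -> illegal
(6,3): no bracket -> illegal
(6,4): no bracket -> illegal
(6,5): flips 1 -> legal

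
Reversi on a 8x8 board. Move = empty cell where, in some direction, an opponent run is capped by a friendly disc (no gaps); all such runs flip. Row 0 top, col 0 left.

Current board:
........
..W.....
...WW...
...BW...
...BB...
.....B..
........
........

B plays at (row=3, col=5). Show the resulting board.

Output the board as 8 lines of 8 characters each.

Place B at (3,5); scan 8 dirs for brackets.
Dir NW: opp run (2,4), next='.' -> no flip
Dir N: first cell '.' (not opp) -> no flip
Dir NE: first cell '.' (not opp) -> no flip
Dir W: opp run (3,4) capped by B -> flip
Dir E: first cell '.' (not opp) -> no flip
Dir SW: first cell 'B' (not opp) -> no flip
Dir S: first cell '.' (not opp) -> no flip
Dir SE: first cell '.' (not opp) -> no flip
All flips: (3,4)

Answer: ........
..W.....
...WW...
...BBB..
...BB...
.....B..
........
........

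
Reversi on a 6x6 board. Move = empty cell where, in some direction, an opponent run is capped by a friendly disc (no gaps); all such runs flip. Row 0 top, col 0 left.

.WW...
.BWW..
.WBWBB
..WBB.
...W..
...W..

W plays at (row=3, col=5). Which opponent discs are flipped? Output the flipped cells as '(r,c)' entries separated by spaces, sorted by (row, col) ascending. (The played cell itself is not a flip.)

Dir NW: opp run (2,4) capped by W -> flip
Dir N: opp run (2,5), next='.' -> no flip
Dir NE: edge -> no flip
Dir W: opp run (3,4) (3,3) capped by W -> flip
Dir E: edge -> no flip
Dir SW: first cell '.' (not opp) -> no flip
Dir S: first cell '.' (not opp) -> no flip
Dir SE: edge -> no flip

Answer: (2,4) (3,3) (3,4)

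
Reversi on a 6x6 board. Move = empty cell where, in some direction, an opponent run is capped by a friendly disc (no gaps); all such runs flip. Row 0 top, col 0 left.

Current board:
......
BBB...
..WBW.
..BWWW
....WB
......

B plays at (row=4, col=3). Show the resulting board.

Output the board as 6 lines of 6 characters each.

Answer: ......
BBB...
..WBW.
..BBWW
...BBB
......

Derivation:
Place B at (4,3); scan 8 dirs for brackets.
Dir NW: first cell 'B' (not opp) -> no flip
Dir N: opp run (3,3) capped by B -> flip
Dir NE: opp run (3,4), next='.' -> no flip
Dir W: first cell '.' (not opp) -> no flip
Dir E: opp run (4,4) capped by B -> flip
Dir SW: first cell '.' (not opp) -> no flip
Dir S: first cell '.' (not opp) -> no flip
Dir SE: first cell '.' (not opp) -> no flip
All flips: (3,3) (4,4)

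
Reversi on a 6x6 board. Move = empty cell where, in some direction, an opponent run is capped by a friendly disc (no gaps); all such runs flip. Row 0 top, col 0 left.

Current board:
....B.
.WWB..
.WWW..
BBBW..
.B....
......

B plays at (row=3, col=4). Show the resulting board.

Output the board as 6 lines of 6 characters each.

Place B at (3,4); scan 8 dirs for brackets.
Dir NW: opp run (2,3) (1,2), next='.' -> no flip
Dir N: first cell '.' (not opp) -> no flip
Dir NE: first cell '.' (not opp) -> no flip
Dir W: opp run (3,3) capped by B -> flip
Dir E: first cell '.' (not opp) -> no flip
Dir SW: first cell '.' (not opp) -> no flip
Dir S: first cell '.' (not opp) -> no flip
Dir SE: first cell '.' (not opp) -> no flip
All flips: (3,3)

Answer: ....B.
.WWB..
.WWW..
BBBBB.
.B....
......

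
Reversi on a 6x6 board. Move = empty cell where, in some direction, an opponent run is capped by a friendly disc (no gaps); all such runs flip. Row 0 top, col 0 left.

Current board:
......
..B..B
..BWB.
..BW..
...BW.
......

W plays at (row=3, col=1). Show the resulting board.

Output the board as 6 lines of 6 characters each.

Place W at (3,1); scan 8 dirs for brackets.
Dir NW: first cell '.' (not opp) -> no flip
Dir N: first cell '.' (not opp) -> no flip
Dir NE: opp run (2,2), next='.' -> no flip
Dir W: first cell '.' (not opp) -> no flip
Dir E: opp run (3,2) capped by W -> flip
Dir SW: first cell '.' (not opp) -> no flip
Dir S: first cell '.' (not opp) -> no flip
Dir SE: first cell '.' (not opp) -> no flip
All flips: (3,2)

Answer: ......
..B..B
..BWB.
.WWW..
...BW.
......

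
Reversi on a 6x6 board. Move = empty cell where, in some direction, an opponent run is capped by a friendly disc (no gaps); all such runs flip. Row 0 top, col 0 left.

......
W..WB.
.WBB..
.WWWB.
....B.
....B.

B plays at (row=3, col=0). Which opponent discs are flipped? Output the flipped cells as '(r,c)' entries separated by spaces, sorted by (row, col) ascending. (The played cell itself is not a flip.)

Answer: (3,1) (3,2) (3,3)

Derivation:
Dir NW: edge -> no flip
Dir N: first cell '.' (not opp) -> no flip
Dir NE: opp run (2,1), next='.' -> no flip
Dir W: edge -> no flip
Dir E: opp run (3,1) (3,2) (3,3) capped by B -> flip
Dir SW: edge -> no flip
Dir S: first cell '.' (not opp) -> no flip
Dir SE: first cell '.' (not opp) -> no flip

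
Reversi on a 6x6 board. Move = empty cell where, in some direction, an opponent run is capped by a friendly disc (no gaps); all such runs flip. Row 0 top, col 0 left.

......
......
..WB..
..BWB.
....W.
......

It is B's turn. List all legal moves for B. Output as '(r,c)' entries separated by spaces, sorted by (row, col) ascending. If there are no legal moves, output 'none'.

Answer: (1,2) (2,1) (4,3) (5,4)

Derivation:
(1,1): no bracket -> illegal
(1,2): flips 1 -> legal
(1,3): no bracket -> illegal
(2,1): flips 1 -> legal
(2,4): no bracket -> illegal
(3,1): no bracket -> illegal
(3,5): no bracket -> illegal
(4,2): no bracket -> illegal
(4,3): flips 1 -> legal
(4,5): no bracket -> illegal
(5,3): no bracket -> illegal
(5,4): flips 1 -> legal
(5,5): no bracket -> illegal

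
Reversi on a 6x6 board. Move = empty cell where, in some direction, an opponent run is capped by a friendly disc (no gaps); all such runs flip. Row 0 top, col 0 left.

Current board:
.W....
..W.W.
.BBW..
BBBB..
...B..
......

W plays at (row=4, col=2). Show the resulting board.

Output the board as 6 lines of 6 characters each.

Answer: .W....
..W.W.
.BWW..
BBWB..
..WB..
......

Derivation:
Place W at (4,2); scan 8 dirs for brackets.
Dir NW: opp run (3,1), next='.' -> no flip
Dir N: opp run (3,2) (2,2) capped by W -> flip
Dir NE: opp run (3,3), next='.' -> no flip
Dir W: first cell '.' (not opp) -> no flip
Dir E: opp run (4,3), next='.' -> no flip
Dir SW: first cell '.' (not opp) -> no flip
Dir S: first cell '.' (not opp) -> no flip
Dir SE: first cell '.' (not opp) -> no flip
All flips: (2,2) (3,2)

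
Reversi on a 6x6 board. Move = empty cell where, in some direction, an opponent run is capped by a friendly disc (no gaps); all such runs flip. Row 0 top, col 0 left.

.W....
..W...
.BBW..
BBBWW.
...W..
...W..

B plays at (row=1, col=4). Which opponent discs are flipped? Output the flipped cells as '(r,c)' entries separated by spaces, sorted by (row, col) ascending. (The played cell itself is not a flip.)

Answer: (2,3)

Derivation:
Dir NW: first cell '.' (not opp) -> no flip
Dir N: first cell '.' (not opp) -> no flip
Dir NE: first cell '.' (not opp) -> no flip
Dir W: first cell '.' (not opp) -> no flip
Dir E: first cell '.' (not opp) -> no flip
Dir SW: opp run (2,3) capped by B -> flip
Dir S: first cell '.' (not opp) -> no flip
Dir SE: first cell '.' (not opp) -> no flip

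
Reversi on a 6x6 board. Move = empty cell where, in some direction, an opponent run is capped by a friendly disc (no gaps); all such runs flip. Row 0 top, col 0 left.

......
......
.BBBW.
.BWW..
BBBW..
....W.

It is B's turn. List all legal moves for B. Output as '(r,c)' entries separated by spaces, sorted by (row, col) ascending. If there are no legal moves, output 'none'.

(1,3): no bracket -> illegal
(1,4): no bracket -> illegal
(1,5): flips 2 -> legal
(2,5): flips 1 -> legal
(3,4): flips 2 -> legal
(3,5): no bracket -> illegal
(4,4): flips 2 -> legal
(4,5): no bracket -> illegal
(5,2): no bracket -> illegal
(5,3): flips 2 -> legal
(5,5): no bracket -> illegal

Answer: (1,5) (2,5) (3,4) (4,4) (5,3)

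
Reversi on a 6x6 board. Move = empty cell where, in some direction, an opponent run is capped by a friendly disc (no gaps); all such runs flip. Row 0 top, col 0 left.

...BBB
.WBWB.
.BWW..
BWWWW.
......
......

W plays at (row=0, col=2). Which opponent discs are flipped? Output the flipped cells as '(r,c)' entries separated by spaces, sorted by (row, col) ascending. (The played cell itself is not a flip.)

Answer: (1,2)

Derivation:
Dir NW: edge -> no flip
Dir N: edge -> no flip
Dir NE: edge -> no flip
Dir W: first cell '.' (not opp) -> no flip
Dir E: opp run (0,3) (0,4) (0,5), next=edge -> no flip
Dir SW: first cell 'W' (not opp) -> no flip
Dir S: opp run (1,2) capped by W -> flip
Dir SE: first cell 'W' (not opp) -> no flip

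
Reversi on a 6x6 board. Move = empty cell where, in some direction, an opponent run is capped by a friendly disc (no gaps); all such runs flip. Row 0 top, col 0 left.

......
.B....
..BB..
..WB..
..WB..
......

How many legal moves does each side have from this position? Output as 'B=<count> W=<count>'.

-- B to move --
(2,1): flips 1 -> legal
(3,1): flips 1 -> legal
(4,1): flips 2 -> legal
(5,1): flips 1 -> legal
(5,2): flips 2 -> legal
(5,3): no bracket -> illegal
B mobility = 5
-- W to move --
(0,0): no bracket -> illegal
(0,1): no bracket -> illegal
(0,2): no bracket -> illegal
(1,0): no bracket -> illegal
(1,2): flips 1 -> legal
(1,3): no bracket -> illegal
(1,4): flips 1 -> legal
(2,0): no bracket -> illegal
(2,1): no bracket -> illegal
(2,4): flips 1 -> legal
(3,1): no bracket -> illegal
(3,4): flips 1 -> legal
(4,4): flips 1 -> legal
(5,2): no bracket -> illegal
(5,3): no bracket -> illegal
(5,4): flips 1 -> legal
W mobility = 6

Answer: B=5 W=6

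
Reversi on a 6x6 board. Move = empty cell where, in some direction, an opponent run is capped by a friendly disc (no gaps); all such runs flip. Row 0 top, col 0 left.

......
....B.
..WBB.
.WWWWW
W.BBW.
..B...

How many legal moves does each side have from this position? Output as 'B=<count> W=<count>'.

Answer: B=7 W=10

Derivation:
-- B to move --
(1,1): no bracket -> illegal
(1,2): flips 2 -> legal
(1,3): no bracket -> illegal
(2,0): flips 1 -> legal
(2,1): flips 2 -> legal
(2,5): flips 1 -> legal
(3,0): no bracket -> illegal
(4,1): flips 1 -> legal
(4,5): flips 2 -> legal
(5,0): no bracket -> illegal
(5,1): no bracket -> illegal
(5,3): no bracket -> illegal
(5,4): flips 2 -> legal
(5,5): no bracket -> illegal
B mobility = 7
-- W to move --
(0,3): no bracket -> illegal
(0,4): flips 2 -> legal
(0,5): flips 2 -> legal
(1,2): flips 1 -> legal
(1,3): flips 2 -> legal
(1,5): flips 1 -> legal
(2,5): flips 2 -> legal
(4,1): flips 2 -> legal
(5,1): flips 1 -> legal
(5,3): flips 2 -> legal
(5,4): flips 1 -> legal
W mobility = 10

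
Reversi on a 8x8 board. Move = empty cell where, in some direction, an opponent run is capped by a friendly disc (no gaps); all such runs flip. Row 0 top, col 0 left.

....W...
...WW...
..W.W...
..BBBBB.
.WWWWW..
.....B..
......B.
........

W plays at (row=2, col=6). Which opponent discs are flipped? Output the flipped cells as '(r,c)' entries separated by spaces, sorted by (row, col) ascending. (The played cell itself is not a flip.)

Dir NW: first cell '.' (not opp) -> no flip
Dir N: first cell '.' (not opp) -> no flip
Dir NE: first cell '.' (not opp) -> no flip
Dir W: first cell '.' (not opp) -> no flip
Dir E: first cell '.' (not opp) -> no flip
Dir SW: opp run (3,5) capped by W -> flip
Dir S: opp run (3,6), next='.' -> no flip
Dir SE: first cell '.' (not opp) -> no flip

Answer: (3,5)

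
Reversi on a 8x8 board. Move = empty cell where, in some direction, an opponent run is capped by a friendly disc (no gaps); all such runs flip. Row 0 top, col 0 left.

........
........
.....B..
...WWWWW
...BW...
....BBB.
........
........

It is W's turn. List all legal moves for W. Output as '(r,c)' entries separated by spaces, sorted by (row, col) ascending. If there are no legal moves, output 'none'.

Answer: (1,4) (1,5) (1,6) (4,2) (5,2) (5,3) (6,4) (6,6)

Derivation:
(1,4): flips 1 -> legal
(1,5): flips 1 -> legal
(1,6): flips 1 -> legal
(2,4): no bracket -> illegal
(2,6): no bracket -> illegal
(3,2): no bracket -> illegal
(4,2): flips 1 -> legal
(4,5): no bracket -> illegal
(4,6): no bracket -> illegal
(4,7): no bracket -> illegal
(5,2): flips 1 -> legal
(5,3): flips 1 -> legal
(5,7): no bracket -> illegal
(6,3): no bracket -> illegal
(6,4): flips 1 -> legal
(6,5): no bracket -> illegal
(6,6): flips 1 -> legal
(6,7): no bracket -> illegal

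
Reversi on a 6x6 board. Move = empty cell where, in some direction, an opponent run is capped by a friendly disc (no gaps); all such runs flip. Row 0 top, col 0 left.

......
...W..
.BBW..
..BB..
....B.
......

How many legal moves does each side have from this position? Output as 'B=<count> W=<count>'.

-- B to move --
(0,2): no bracket -> illegal
(0,3): flips 2 -> legal
(0,4): flips 1 -> legal
(1,2): no bracket -> illegal
(1,4): flips 1 -> legal
(2,4): flips 1 -> legal
(3,4): no bracket -> illegal
B mobility = 4
-- W to move --
(1,0): no bracket -> illegal
(1,1): no bracket -> illegal
(1,2): no bracket -> illegal
(2,0): flips 2 -> legal
(2,4): no bracket -> illegal
(3,0): no bracket -> illegal
(3,1): flips 1 -> legal
(3,4): no bracket -> illegal
(3,5): no bracket -> illegal
(4,1): flips 1 -> legal
(4,2): no bracket -> illegal
(4,3): flips 1 -> legal
(4,5): no bracket -> illegal
(5,3): no bracket -> illegal
(5,4): no bracket -> illegal
(5,5): no bracket -> illegal
W mobility = 4

Answer: B=4 W=4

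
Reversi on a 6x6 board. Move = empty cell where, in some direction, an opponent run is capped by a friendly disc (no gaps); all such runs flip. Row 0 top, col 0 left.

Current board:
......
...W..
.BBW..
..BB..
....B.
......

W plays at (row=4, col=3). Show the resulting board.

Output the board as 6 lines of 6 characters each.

Answer: ......
...W..
.BBW..
..BW..
...WB.
......

Derivation:
Place W at (4,3); scan 8 dirs for brackets.
Dir NW: opp run (3,2) (2,1), next='.' -> no flip
Dir N: opp run (3,3) capped by W -> flip
Dir NE: first cell '.' (not opp) -> no flip
Dir W: first cell '.' (not opp) -> no flip
Dir E: opp run (4,4), next='.' -> no flip
Dir SW: first cell '.' (not opp) -> no flip
Dir S: first cell '.' (not opp) -> no flip
Dir SE: first cell '.' (not opp) -> no flip
All flips: (3,3)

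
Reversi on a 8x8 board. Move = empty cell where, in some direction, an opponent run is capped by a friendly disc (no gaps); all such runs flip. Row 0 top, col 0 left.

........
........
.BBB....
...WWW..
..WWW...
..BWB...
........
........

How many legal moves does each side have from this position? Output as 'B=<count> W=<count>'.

Answer: B=6 W=9

Derivation:
-- B to move --
(2,4): flips 2 -> legal
(2,5): flips 2 -> legal
(2,6): no bracket -> illegal
(3,1): no bracket -> illegal
(3,2): flips 2 -> legal
(3,6): no bracket -> illegal
(4,1): no bracket -> illegal
(4,5): flips 1 -> legal
(4,6): no bracket -> illegal
(5,1): no bracket -> illegal
(5,5): flips 2 -> legal
(6,2): no bracket -> illegal
(6,3): flips 3 -> legal
(6,4): no bracket -> illegal
B mobility = 6
-- W to move --
(1,0): no bracket -> illegal
(1,1): flips 1 -> legal
(1,2): flips 1 -> legal
(1,3): flips 1 -> legal
(1,4): no bracket -> illegal
(2,0): no bracket -> illegal
(2,4): no bracket -> illegal
(3,0): no bracket -> illegal
(3,1): no bracket -> illegal
(3,2): no bracket -> illegal
(4,1): no bracket -> illegal
(4,5): no bracket -> illegal
(5,1): flips 1 -> legal
(5,5): flips 1 -> legal
(6,1): flips 1 -> legal
(6,2): flips 1 -> legal
(6,3): no bracket -> illegal
(6,4): flips 1 -> legal
(6,5): flips 1 -> legal
W mobility = 9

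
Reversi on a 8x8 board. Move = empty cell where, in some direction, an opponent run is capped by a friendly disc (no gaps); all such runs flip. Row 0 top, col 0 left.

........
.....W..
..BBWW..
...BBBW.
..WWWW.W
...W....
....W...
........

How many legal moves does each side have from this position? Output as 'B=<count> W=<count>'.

-- B to move --
(0,4): no bracket -> illegal
(0,5): flips 2 -> legal
(0,6): flips 2 -> legal
(1,3): flips 1 -> legal
(1,4): flips 1 -> legal
(1,6): flips 1 -> legal
(2,6): flips 2 -> legal
(2,7): no bracket -> illegal
(3,1): no bracket -> illegal
(3,2): no bracket -> illegal
(3,7): flips 1 -> legal
(4,1): no bracket -> illegal
(4,6): no bracket -> illegal
(5,1): flips 1 -> legal
(5,2): flips 1 -> legal
(5,4): flips 1 -> legal
(5,5): flips 2 -> legal
(5,6): flips 1 -> legal
(5,7): no bracket -> illegal
(6,2): flips 2 -> legal
(6,3): flips 2 -> legal
(6,5): no bracket -> illegal
(7,3): no bracket -> illegal
(7,4): no bracket -> illegal
(7,5): no bracket -> illegal
B mobility = 14
-- W to move --
(1,1): flips 2 -> legal
(1,2): flips 2 -> legal
(1,3): flips 2 -> legal
(1,4): no bracket -> illegal
(2,1): flips 2 -> legal
(2,6): flips 1 -> legal
(3,1): no bracket -> illegal
(3,2): flips 3 -> legal
(4,6): flips 1 -> legal
W mobility = 7

Answer: B=14 W=7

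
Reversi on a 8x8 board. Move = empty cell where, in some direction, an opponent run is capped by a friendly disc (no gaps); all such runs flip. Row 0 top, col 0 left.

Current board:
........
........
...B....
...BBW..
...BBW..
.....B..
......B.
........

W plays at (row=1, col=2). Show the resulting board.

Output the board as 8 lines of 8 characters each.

Place W at (1,2); scan 8 dirs for brackets.
Dir NW: first cell '.' (not opp) -> no flip
Dir N: first cell '.' (not opp) -> no flip
Dir NE: first cell '.' (not opp) -> no flip
Dir W: first cell '.' (not opp) -> no flip
Dir E: first cell '.' (not opp) -> no flip
Dir SW: first cell '.' (not opp) -> no flip
Dir S: first cell '.' (not opp) -> no flip
Dir SE: opp run (2,3) (3,4) capped by W -> flip
All flips: (2,3) (3,4)

Answer: ........
..W.....
...W....
...BWW..
...BBW..
.....B..
......B.
........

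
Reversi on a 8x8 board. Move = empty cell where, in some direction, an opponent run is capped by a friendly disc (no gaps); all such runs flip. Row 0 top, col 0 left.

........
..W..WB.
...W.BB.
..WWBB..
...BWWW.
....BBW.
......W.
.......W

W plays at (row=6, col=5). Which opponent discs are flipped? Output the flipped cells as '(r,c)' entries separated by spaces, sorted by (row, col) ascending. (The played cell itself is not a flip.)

Dir NW: opp run (5,4) (4,3) capped by W -> flip
Dir N: opp run (5,5) capped by W -> flip
Dir NE: first cell 'W' (not opp) -> no flip
Dir W: first cell '.' (not opp) -> no flip
Dir E: first cell 'W' (not opp) -> no flip
Dir SW: first cell '.' (not opp) -> no flip
Dir S: first cell '.' (not opp) -> no flip
Dir SE: first cell '.' (not opp) -> no flip

Answer: (4,3) (5,4) (5,5)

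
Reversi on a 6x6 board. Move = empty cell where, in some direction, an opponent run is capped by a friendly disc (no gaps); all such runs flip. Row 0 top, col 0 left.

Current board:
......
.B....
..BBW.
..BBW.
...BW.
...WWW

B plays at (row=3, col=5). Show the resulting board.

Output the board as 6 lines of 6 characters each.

Answer: ......
.B....
..BBW.
..BBBB
...BW.
...WWW

Derivation:
Place B at (3,5); scan 8 dirs for brackets.
Dir NW: opp run (2,4), next='.' -> no flip
Dir N: first cell '.' (not opp) -> no flip
Dir NE: edge -> no flip
Dir W: opp run (3,4) capped by B -> flip
Dir E: edge -> no flip
Dir SW: opp run (4,4) (5,3), next=edge -> no flip
Dir S: first cell '.' (not opp) -> no flip
Dir SE: edge -> no flip
All flips: (3,4)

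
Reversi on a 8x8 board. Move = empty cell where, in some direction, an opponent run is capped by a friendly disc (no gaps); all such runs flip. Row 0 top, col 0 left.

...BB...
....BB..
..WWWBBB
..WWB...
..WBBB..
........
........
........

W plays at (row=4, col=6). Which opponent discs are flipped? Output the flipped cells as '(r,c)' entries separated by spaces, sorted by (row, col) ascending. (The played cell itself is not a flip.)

Dir NW: first cell '.' (not opp) -> no flip
Dir N: first cell '.' (not opp) -> no flip
Dir NE: first cell '.' (not opp) -> no flip
Dir W: opp run (4,5) (4,4) (4,3) capped by W -> flip
Dir E: first cell '.' (not opp) -> no flip
Dir SW: first cell '.' (not opp) -> no flip
Dir S: first cell '.' (not opp) -> no flip
Dir SE: first cell '.' (not opp) -> no flip

Answer: (4,3) (4,4) (4,5)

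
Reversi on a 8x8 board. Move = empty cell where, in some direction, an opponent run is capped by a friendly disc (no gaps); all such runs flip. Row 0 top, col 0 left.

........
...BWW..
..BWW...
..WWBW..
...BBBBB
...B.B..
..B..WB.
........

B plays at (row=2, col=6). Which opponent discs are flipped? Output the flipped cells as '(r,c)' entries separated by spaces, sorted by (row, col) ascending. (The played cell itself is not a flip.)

Dir NW: opp run (1,5), next='.' -> no flip
Dir N: first cell '.' (not opp) -> no flip
Dir NE: first cell '.' (not opp) -> no flip
Dir W: first cell '.' (not opp) -> no flip
Dir E: first cell '.' (not opp) -> no flip
Dir SW: opp run (3,5) capped by B -> flip
Dir S: first cell '.' (not opp) -> no flip
Dir SE: first cell '.' (not opp) -> no flip

Answer: (3,5)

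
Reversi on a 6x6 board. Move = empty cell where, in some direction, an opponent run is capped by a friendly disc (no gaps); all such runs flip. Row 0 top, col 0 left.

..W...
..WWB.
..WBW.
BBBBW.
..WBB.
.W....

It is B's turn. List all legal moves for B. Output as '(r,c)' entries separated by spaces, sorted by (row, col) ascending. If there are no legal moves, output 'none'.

Answer: (0,1) (0,3) (0,4) (1,1) (1,5) (2,1) (2,5) (3,5) (4,1) (4,5) (5,2) (5,3)

Derivation:
(0,1): flips 1 -> legal
(0,3): flips 1 -> legal
(0,4): flips 2 -> legal
(1,1): flips 3 -> legal
(1,5): flips 1 -> legal
(2,1): flips 1 -> legal
(2,5): flips 2 -> legal
(3,5): flips 1 -> legal
(4,0): no bracket -> illegal
(4,1): flips 1 -> legal
(4,5): flips 1 -> legal
(5,0): no bracket -> illegal
(5,2): flips 1 -> legal
(5,3): flips 1 -> legal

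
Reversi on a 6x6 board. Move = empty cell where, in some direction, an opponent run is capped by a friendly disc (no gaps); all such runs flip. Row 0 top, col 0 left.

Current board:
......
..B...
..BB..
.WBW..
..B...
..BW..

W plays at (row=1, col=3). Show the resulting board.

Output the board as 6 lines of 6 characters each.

Answer: ......
..BW..
..WW..
.WBW..
..B...
..BW..

Derivation:
Place W at (1,3); scan 8 dirs for brackets.
Dir NW: first cell '.' (not opp) -> no flip
Dir N: first cell '.' (not opp) -> no flip
Dir NE: first cell '.' (not opp) -> no flip
Dir W: opp run (1,2), next='.' -> no flip
Dir E: first cell '.' (not opp) -> no flip
Dir SW: opp run (2,2) capped by W -> flip
Dir S: opp run (2,3) capped by W -> flip
Dir SE: first cell '.' (not opp) -> no flip
All flips: (2,2) (2,3)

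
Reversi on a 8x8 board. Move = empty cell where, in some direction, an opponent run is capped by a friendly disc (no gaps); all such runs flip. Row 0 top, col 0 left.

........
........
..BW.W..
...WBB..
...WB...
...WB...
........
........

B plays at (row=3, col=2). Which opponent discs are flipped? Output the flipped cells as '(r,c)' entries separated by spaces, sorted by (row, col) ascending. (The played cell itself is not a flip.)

Dir NW: first cell '.' (not opp) -> no flip
Dir N: first cell 'B' (not opp) -> no flip
Dir NE: opp run (2,3), next='.' -> no flip
Dir W: first cell '.' (not opp) -> no flip
Dir E: opp run (3,3) capped by B -> flip
Dir SW: first cell '.' (not opp) -> no flip
Dir S: first cell '.' (not opp) -> no flip
Dir SE: opp run (4,3) capped by B -> flip

Answer: (3,3) (4,3)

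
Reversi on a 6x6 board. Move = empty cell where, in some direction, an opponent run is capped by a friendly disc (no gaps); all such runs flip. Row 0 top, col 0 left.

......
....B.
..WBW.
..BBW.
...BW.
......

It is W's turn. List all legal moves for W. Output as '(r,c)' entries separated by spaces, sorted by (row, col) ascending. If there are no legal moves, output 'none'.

Answer: (0,4) (1,2) (3,1) (4,2) (5,2)

Derivation:
(0,3): no bracket -> illegal
(0,4): flips 1 -> legal
(0,5): no bracket -> illegal
(1,2): flips 1 -> legal
(1,3): no bracket -> illegal
(1,5): no bracket -> illegal
(2,1): no bracket -> illegal
(2,5): no bracket -> illegal
(3,1): flips 2 -> legal
(4,1): no bracket -> illegal
(4,2): flips 3 -> legal
(5,2): flips 1 -> legal
(5,3): no bracket -> illegal
(5,4): no bracket -> illegal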